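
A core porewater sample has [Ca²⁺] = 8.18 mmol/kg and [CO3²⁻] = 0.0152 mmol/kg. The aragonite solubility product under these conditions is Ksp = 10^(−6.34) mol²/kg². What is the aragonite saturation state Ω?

Ω = 0.272

Ksp = 10^(−6.34) = 4.571×10^-7
Ω = [Ca²⁺][CO3²⁻]/Ksp = (8.18×10^-3)(0.0152×10^-3) / 4.571×10^-7 = 0.272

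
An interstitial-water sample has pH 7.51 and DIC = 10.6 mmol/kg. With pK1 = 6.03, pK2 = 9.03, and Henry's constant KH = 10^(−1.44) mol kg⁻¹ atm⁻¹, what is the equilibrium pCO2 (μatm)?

pCO2 = 9090 μatm

α₀ = 1 / (1 + K1/[H⁺] + K1K2/[H⁺]²) = 1 / (1 + 10^+1.48 + 10^-0.04)
   = 1 / (1 + 30.200 + 0.91201) = 1/32.112 = 0.03114
[CO2*] = α₀ × DIC = 0.03114 × 10.6 = 0.3301 mmol/kg
pCO2 = [CO2*]/KH = 3.301×10^-4 / 3.631×10^-2 = 9090 μatm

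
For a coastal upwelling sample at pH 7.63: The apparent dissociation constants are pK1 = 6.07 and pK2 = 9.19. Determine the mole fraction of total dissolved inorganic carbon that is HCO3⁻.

α₁ = 0.948

α₁ = 1 / (1 + [H⁺]/K1 + K2/[H⁺]) = 1 / (1 + 10^-1.56 + 10^-1.56)
   = 1 / (1 + 0.027542 + 0.027542) = 1/1.0551 = 0.9478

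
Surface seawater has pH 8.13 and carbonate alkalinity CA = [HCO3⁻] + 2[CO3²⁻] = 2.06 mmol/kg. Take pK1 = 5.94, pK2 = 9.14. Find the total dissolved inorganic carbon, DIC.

DIC = 1.90 mmol/kg

CA = [HCO3⁻] + 2[CO3²⁻] = (α₁ + 2α₂)·DIC
At pH 8.13: [H⁺]/K1 = 10^-2.19 = 0.0064565, K2/[H⁺] = 10^-1.01 = 0.097724
α₁ = 1/(1 + 0.0064565 + 0.097724) = 1/1.1042 = 0.9056; α₂ = α₁·K2/[H⁺] = 0.08850
α₁ + 2α₂ = 1.0827
DIC = CA / (α₁ + 2α₂) = 2.06 / 1.0827 = 1.90 mmol/kg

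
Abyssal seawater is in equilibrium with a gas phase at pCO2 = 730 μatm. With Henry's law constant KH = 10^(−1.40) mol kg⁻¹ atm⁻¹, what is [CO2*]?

KH = 10^(−1.40) = 3.981×10^-2 mol kg⁻¹ atm⁻¹
[CO2*] = KH · pCO2 = 3.981×10^-2 × 730×10^-6 atm = 2.91×10^-5 mol/kg

[CO2*] = 29.1 μmol/kg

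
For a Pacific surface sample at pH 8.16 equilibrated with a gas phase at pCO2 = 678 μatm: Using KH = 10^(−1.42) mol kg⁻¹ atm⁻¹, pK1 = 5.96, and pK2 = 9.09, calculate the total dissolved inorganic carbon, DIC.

[CO2*] = KH · pCO2 = 10^(−1.42) × 678×10^-6 = 2.578×10^-5 mol/kg
α₀ = 1/(1 + K1/[H⁺] + K1K2/[H⁺]²) = 1/(1 + 10^+2.20 + 10^+1.27) = 0.005615
DIC = [CO2*]/α₀ = 2.578×10^-5 / 0.005615 = 4.59 mmol/kg

DIC = 4.59 mmol/kg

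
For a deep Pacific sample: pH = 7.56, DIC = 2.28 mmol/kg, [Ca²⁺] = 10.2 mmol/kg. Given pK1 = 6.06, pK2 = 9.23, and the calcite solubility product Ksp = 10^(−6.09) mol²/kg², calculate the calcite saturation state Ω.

α₂ = 1 / (1 + [H⁺]/K2 + [H⁺]²/(K1K2)) = 1 / (1 + 10^+1.67 + 10^+0.17)
   = 1 / (1 + 46.774 + 1.4791) = 1/49.253 = 0.02030
[CO3²⁻] = α₂ × DIC = 0.02030 × 2.28 = 0.04629 mmol/kg
Ksp = 10^(−6.09) = 8.128×10^-7
Ω = [Ca²⁺][CO3²⁻]/Ksp = (10.2×10^-3)(4.629×10^-5) / 8.128×10^-7 = 0.581

Ω = 0.581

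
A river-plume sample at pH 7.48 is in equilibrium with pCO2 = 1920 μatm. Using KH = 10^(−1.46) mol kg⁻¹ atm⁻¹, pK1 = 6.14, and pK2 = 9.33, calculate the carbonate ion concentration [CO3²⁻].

[CO2*] = KH · pCO2 = 10^(−1.46) × 1920×10^-6 = 6.657×10^-5 mol/kg
α₀ = 1/(1 + K1/[H⁺] + K1K2/[H⁺]²) = 1/(1 + 10^+1.34 + 10^-0.51) = 0.04313
DIC = [CO2*]/α₀ = 6.657×10^-5 / 0.04313 = 1.544 mmol/kg
[CO3²⁻] = α₂·DIC; α₂ = 0.01333, so [CO3²⁻] = 0.01333 × 1.544 = 0.0206 mmol/kg

[CO3²⁻] = 0.0206 mmol/kg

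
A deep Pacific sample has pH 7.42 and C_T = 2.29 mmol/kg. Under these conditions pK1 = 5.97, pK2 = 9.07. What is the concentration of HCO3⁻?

[HCO3⁻] = 2.16 mmol/kg

α₁ = 1 / (1 + [H⁺]/K1 + K2/[H⁺]) = 1 / (1 + 10^-1.45 + 10^-1.65)
   = 1 / (1 + 0.035481 + 0.022387) = 1/1.0579 = 0.9453
[HCO3⁻] = α₁ × DIC = 0.9453 × 2.29 = 2.16 mmol/kg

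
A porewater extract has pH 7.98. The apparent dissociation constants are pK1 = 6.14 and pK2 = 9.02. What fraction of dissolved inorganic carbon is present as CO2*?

α₀ = 1 / (1 + K1/[H⁺] + K1K2/[H⁺]²) = 1 / (1 + 10^+1.84 + 10^+0.80)
   = 1 / (1 + 69.183 + 6.3096) = 1/76.493 = 0.01307

α₀ = 0.0131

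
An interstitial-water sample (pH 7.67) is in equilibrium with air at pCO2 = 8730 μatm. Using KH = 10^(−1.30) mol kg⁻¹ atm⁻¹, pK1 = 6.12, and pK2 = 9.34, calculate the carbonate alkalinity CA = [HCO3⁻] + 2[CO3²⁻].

[CO2*] = KH · pCO2 = 10^(−1.30) × 8730×10^-6 = 4.375×10^-4 mol/kg
α₀ = 1/(1 + K1/[H⁺] + K1K2/[H⁺]²) = 1/(1 + 10^+1.55 + 10^-0.12) = 0.02685
DIC = [CO2*]/α₀ = 4.375×10^-4 / 0.02685 = 16.29 mmol/kg
CA = (α₁ + 2α₂)·DIC = (0.9528 + 2×0.02037) × 16.29 = 16.2 mmol/kg

CA = 16.2 mmol/kg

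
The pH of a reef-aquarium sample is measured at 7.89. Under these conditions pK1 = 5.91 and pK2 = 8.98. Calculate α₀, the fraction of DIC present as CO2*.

α₀ = 0.00959

α₀ = 1 / (1 + K1/[H⁺] + K1K2/[H⁺]²) = 1 / (1 + 10^+1.98 + 10^+0.89)
   = 1 / (1 + 95.499 + 7.7625) = 1/104.26 = 0.009591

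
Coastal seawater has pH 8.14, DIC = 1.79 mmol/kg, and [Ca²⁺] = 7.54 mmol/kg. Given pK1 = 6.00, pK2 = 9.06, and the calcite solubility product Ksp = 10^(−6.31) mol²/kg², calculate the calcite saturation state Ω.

Ω = 2.94

α₂ = 1 / (1 + [H⁺]/K2 + [H⁺]²/(K1K2)) = 1 / (1 + 10^+0.92 + 10^-1.22)
   = 1 / (1 + 8.3176 + 0.060256) = 1/9.3779 = 0.1066
[CO3²⁻] = α₂ × DIC = 0.1066 × 1.79 = 0.1909 mmol/kg
Ksp = 10^(−6.31) = 4.898×10^-7
Ω = [Ca²⁺][CO3²⁻]/Ksp = (7.54×10^-3)(1.909×10^-4) / 4.898×10^-7 = 2.94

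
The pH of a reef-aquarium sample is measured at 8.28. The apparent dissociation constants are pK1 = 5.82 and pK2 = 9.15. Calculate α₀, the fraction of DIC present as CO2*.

α₀ = 1 / (1 + K1/[H⁺] + K1K2/[H⁺]²) = 1 / (1 + 10^+2.46 + 10^+1.59)
   = 1 / (1 + 288.40 + 38.905) = 1/328.31 = 0.003046

α₀ = 0.00305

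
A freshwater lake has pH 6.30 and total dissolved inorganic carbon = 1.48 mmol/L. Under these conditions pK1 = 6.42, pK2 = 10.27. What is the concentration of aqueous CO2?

[CO2*] = 0.842 mmol/L

α₀ = 1 / (1 + K1/[H⁺] + K1K2/[H⁺]²) = 1 / (1 + 10^-0.12 + 10^-4.09)
   = 1 / (1 + 0.75858 + 8.1283×10^-5) = 1/1.7587 = 0.5686
[CO2*] = α₀ × DIC = 0.5686 × 1.48 = 0.842 mmol/L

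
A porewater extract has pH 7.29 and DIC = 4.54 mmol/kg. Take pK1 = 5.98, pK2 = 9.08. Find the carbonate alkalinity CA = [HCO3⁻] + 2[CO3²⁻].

CA = 4.40 mmol/kg

CA = [HCO3⁻] + 2[CO3²⁻] = (α₁ + 2α₂)·DIC
At pH 7.29: [H⁺]/K1 = 10^-1.31 = 0.048978, K2/[H⁺] = 10^-1.79 = 0.016218
α₁ = 1/(1 + 0.048978 + 0.016218) = 1/1.0652 = 0.9388; α₂ = α₁·K2/[H⁺] = 0.01523
α₁ + 2α₂ = 0.9692
CA = 0.9692 × 4.54 = 4.40 mmol/kg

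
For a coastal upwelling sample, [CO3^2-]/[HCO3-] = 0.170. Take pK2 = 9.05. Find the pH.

From K2 = [H⁺][CO3^2-]/[HCO3-]:  pH = pK2 + log₁₀([CO3^2-]/[HCO3-])
log₁₀(0.170) = -0.770
pH = 9.05 + (-0.770) = 8.28

pH = 8.28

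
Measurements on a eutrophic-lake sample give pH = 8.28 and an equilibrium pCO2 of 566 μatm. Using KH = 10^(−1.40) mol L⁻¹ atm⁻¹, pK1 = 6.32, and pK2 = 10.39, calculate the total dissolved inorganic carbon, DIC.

DIC = 2.09 mmol/L

[CO2*] = KH · pCO2 = 10^(−1.40) × 566×10^-6 = 2.253×10^-5 mol/L
α₀ = 1/(1 + K1/[H⁺] + K1K2/[H⁺]²) = 1/(1 + 10^+1.96 + 10^-0.15) = 0.01076
DIC = [CO2*]/α₀ = 2.253×10^-5 / 0.01076 = 2.09 mmol/L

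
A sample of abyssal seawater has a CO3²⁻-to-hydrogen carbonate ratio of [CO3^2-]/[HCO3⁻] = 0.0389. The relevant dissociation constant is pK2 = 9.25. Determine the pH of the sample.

pH = 7.84

From K2 = [H⁺][CO3^2-]/[HCO3⁻]:  pH = pK2 + log₁₀([CO3^2-]/[HCO3⁻])
log₁₀(0.0389) = -1.410
pH = 9.25 + (-1.410) = 7.84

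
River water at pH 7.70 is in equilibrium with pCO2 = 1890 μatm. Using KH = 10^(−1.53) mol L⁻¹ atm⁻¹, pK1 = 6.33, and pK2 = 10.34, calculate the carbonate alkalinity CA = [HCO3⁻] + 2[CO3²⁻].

[CO2*] = KH · pCO2 = 10^(−1.53) × 1890×10^-6 = 5.578×10^-5 mol/L
α₀ = 1/(1 + K1/[H⁺] + K1K2/[H⁺]²) = 1/(1 + 10^+1.37 + 10^-1.27) = 0.04082
DIC = [CO2*]/α₀ = 5.578×10^-5 / 0.04082 = 1.366 mmol/L
CA = (α₁ + 2α₂)·DIC = (0.9570 + 2×0.002192) × 1.366 = 1.31 mmol/L

CA = 1.31 mmol/L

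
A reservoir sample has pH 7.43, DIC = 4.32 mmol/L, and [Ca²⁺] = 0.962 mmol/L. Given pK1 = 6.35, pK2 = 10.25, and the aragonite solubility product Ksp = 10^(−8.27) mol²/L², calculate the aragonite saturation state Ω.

Ω = 1.08

α₂ = 1 / (1 + [H⁺]/K2 + [H⁺]²/(K1K2)) = 1 / (1 + 10^+2.82 + 10^+1.74)
   = 1 / (1 + 660.69 + 54.954) = 1/716.65 = 0.001395
[CO3²⁻] = α₂ × DIC = 0.001395 × 4.32 = 0.006028 mmol/L = 6.028 μmol/L
Ksp = 10^(−8.27) = 5.370×10^-9
Ω = [Ca²⁺][CO3²⁻]/Ksp = (0.962×10^-3)(6.028×10^-6) / 5.370×10^-9 = 1.08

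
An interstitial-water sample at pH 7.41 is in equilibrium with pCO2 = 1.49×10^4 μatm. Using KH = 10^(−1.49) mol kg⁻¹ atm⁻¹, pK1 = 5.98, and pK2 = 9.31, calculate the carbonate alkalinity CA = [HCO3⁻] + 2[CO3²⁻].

[CO2*] = KH · pCO2 = 10^(−1.49) × 1.49×10^4×10^-6 = 4.822×10^-4 mol/kg
α₀ = 1/(1 + K1/[H⁺] + K1K2/[H⁺]²) = 1/(1 + 10^+1.43 + 10^-0.47) = 0.03539
DIC = [CO2*]/α₀ = 4.822×10^-4 / 0.03539 = 13.62 mmol/kg
CA = (α₁ + 2α₂)·DIC = (0.9526 + 2×0.01199) × 13.62 = 13.3 mmol/kg

CA = 13.3 mmol/kg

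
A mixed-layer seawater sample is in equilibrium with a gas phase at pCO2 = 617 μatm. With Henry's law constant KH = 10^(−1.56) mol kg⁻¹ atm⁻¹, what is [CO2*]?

[CO2*] = 17.0 μmol/kg

KH = 10^(−1.56) = 2.754×10^-2 mol kg⁻¹ atm⁻¹
[CO2*] = KH · pCO2 = 2.754×10^-2 × 617×10^-6 atm = 1.70×10^-5 mol/kg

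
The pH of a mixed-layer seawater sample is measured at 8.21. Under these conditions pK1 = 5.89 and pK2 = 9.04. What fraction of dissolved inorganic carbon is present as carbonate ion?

α₂ = 0.128

α₂ = 1 / (1 + [H⁺]/K2 + [H⁺]²/(K1K2)) = 1 / (1 + 10^+0.83 + 10^-1.49)
   = 1 / (1 + 6.7608 + 0.032359) = 1/7.7932 = 0.1283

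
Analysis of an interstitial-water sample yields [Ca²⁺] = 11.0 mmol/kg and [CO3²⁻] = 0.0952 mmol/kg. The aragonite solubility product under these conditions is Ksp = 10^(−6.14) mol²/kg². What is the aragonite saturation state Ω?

Ω = 1.45

Ksp = 10^(−6.14) = 7.244×10^-7
Ω = [Ca²⁺][CO3²⁻]/Ksp = (11.0×10^-3)(0.0952×10^-3) / 7.244×10^-7 = 1.45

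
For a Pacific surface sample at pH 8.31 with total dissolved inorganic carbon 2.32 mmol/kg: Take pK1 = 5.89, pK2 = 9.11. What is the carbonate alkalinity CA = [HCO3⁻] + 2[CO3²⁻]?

CA = [HCO3⁻] + 2[CO3²⁻] = (α₁ + 2α₂)·DIC
At pH 8.31: [H⁺]/K1 = 10^-2.42 = 0.0038019, K2/[H⁺] = 10^-0.80 = 0.15849
α₁ = 1/(1 + 0.0038019 + 0.15849) = 1/1.1623 = 0.8604; α₂ = α₁·K2/[H⁺] = 0.1364
α₁ + 2α₂ = 1.1331
CA = 1.1331 × 2.32 = 2.63 mmol/kg

CA = 2.63 mmol/kg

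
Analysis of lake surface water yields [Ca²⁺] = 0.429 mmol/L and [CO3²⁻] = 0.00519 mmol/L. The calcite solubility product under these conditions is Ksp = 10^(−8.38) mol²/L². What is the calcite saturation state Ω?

Ω = 0.534

Ksp = 10^(−8.38) = 4.169×10^-9
Ω = [Ca²⁺][CO3²⁻]/Ksp = (0.429×10^-3)(0.00519×10^-3) / 4.169×10^-9 = 0.534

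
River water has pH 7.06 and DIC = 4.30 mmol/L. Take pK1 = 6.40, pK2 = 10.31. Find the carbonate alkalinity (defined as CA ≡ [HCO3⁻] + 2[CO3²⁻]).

CA = [HCO3⁻] + 2[CO3²⁻] = (α₁ + 2α₂)·DIC
At pH 7.06: [H⁺]/K1 = 10^-0.66 = 0.21878, K2/[H⁺] = 10^-3.25 = 0.00056234
α₁ = 1/(1 + 0.21878 + 0.00056234) = 1/1.2193 = 0.8201; α₂ = α₁·K2/[H⁺] = 0.0004612
α₁ + 2α₂ = 0.8210
CA = 0.8210 × 4.30 = 3.53 mmol/L

CA = 3.53 mmol/L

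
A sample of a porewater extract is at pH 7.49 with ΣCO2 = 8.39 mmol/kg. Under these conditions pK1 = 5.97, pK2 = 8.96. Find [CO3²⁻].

α₂ = 1 / (1 + [H⁺]/K2 + [H⁺]²/(K1K2)) = 1 / (1 + 10^+1.47 + 10^-0.05)
   = 1 / (1 + 29.512 + 0.89125) = 1/31.403 = 0.03184
[CO3²⁻] = α₂ × DIC = 0.03184 × 8.39 = 0.267 mmol/kg

[CO3²⁻] = 0.267 mmol/kg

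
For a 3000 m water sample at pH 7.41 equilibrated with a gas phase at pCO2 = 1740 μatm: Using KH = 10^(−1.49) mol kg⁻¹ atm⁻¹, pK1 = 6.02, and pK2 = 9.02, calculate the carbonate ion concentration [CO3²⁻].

[CO3²⁻] = 0.0339 mmol/kg

[CO2*] = KH · pCO2 = 10^(−1.49) × 1740×10^-6 = 5.631×10^-5 mol/kg
α₀ = 1/(1 + K1/[H⁺] + K1K2/[H⁺]²) = 1/(1 + 10^+1.39 + 10^-0.22) = 0.03824
DIC = [CO2*]/α₀ = 5.631×10^-5 / 0.03824 = 1.472 mmol/kg
[CO3²⁻] = α₂·DIC; α₂ = 0.02304, so [CO3²⁻] = 0.02304 × 1.472 = 0.0339 mmol/kg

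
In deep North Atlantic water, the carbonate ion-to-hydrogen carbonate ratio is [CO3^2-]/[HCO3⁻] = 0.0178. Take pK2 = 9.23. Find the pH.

pH = 7.48

From K2 = [H⁺][CO3^2-]/[HCO3⁻]:  pH = pK2 + log₁₀([CO3^2-]/[HCO3⁻])
log₁₀(0.0178) = -1.750
pH = 9.23 + (-1.750) = 7.48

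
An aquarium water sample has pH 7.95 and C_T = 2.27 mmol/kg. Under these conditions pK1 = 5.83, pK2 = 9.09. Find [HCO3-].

α₁ = 1 / (1 + [H⁺]/K1 + K2/[H⁺]) = 1 / (1 + 10^-2.12 + 10^-1.14)
   = 1 / (1 + 0.0075858 + 0.072444) = 1/1.0800 = 0.9259
[HCO3⁻] = α₁ × DIC = 0.9259 × 2.27 = 2.10 mmol/kg

[HCO3⁻] = 2.10 mmol/kg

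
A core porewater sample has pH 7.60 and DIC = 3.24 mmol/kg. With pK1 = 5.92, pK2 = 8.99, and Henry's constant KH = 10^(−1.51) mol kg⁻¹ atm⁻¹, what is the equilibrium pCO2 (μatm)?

α₀ = 1 / (1 + K1/[H⁺] + K1K2/[H⁺]²) = 1 / (1 + 10^+1.68 + 10^+0.29)
   = 1 / (1 + 47.863 + 1.9498) = 1/50.813 = 0.01968
[CO2*] = α₀ × DIC = 0.01968 × 3.24 = 0.06376 mmol/kg
pCO2 = [CO2*]/KH = 6.376×10^-5 / 3.090×10^-2 = 2060 μatm

pCO2 = 2060 μatm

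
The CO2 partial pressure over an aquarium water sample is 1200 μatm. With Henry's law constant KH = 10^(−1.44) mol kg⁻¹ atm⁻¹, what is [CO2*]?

KH = 10^(−1.44) = 3.631×10^-2 mol kg⁻¹ atm⁻¹
[CO2*] = KH · pCO2 = 3.631×10^-2 × 1200×10^-6 atm = 4.36×10^-5 mol/kg

[CO2*] = 43.6 μmol/kg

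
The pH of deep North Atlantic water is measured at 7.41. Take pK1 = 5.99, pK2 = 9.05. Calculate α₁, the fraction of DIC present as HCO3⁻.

α₁ = 0.943

α₁ = 1 / (1 + [H⁺]/K1 + K2/[H⁺]) = 1 / (1 + 10^-1.42 + 10^-1.64)
   = 1 / (1 + 0.038019 + 0.022909) = 1/1.0609 = 0.9426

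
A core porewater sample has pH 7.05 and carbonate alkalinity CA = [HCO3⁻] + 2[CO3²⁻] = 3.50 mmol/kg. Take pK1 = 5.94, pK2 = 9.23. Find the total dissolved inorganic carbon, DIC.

CA = [HCO3⁻] + 2[CO3²⁻] = (α₁ + 2α₂)·DIC
At pH 7.05: [H⁺]/K1 = 10^-1.11 = 0.077625, K2/[H⁺] = 10^-2.18 = 0.0066069
α₁ = 1/(1 + 0.077625 + 0.0066069) = 1/1.0842 = 0.9223; α₂ = α₁·K2/[H⁺] = 0.006094
α₁ + 2α₂ = 0.9345
DIC = CA / (α₁ + 2α₂) = 3.50 / 0.9345 = 3.75 mmol/kg

DIC = 3.75 mmol/kg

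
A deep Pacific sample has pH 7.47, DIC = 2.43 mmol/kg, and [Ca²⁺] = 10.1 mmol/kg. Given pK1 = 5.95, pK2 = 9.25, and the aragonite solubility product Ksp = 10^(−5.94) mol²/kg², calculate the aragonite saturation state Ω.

α₂ = 1 / (1 + [H⁺]/K2 + [H⁺]²/(K1K2)) = 1 / (1 + 10^+1.78 + 10^+0.26)
   = 1 / (1 + 60.256 + 1.8197) = 1/63.076 = 0.01585
[CO3²⁻] = α₂ × DIC = 0.01585 × 2.43 = 0.03853 mmol/kg
Ksp = 10^(−5.94) = 1.148×10^-6
Ω = [Ca²⁺][CO3²⁻]/Ksp = (10.1×10^-3)(3.853×10^-5) / 1.148×10^-6 = 0.339

Ω = 0.339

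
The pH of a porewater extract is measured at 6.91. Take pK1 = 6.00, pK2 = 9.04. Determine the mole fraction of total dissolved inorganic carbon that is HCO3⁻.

α₁ = 0.885

α₁ = 1 / (1 + [H⁺]/K1 + K2/[H⁺]) = 1 / (1 + 10^-0.91 + 10^-2.13)
   = 1 / (1 + 0.12303 + 0.0074131) = 1/1.1304 = 0.8846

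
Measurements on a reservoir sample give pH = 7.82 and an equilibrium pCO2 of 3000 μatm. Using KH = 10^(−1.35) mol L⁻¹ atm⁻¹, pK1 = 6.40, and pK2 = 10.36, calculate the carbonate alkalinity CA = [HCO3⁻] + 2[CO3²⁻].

[CO2*] = KH · pCO2 = 10^(−1.35) × 3000×10^-6 = 1.340×10^-4 mol/L
α₀ = 1/(1 + K1/[H⁺] + K1K2/[H⁺]²) = 1/(1 + 10^+1.42 + 10^-1.12) = 0.03652
DIC = [CO2*]/α₀ = 1.340×10^-4 / 0.03652 = 3.669 mmol/L
CA = (α₁ + 2α₂)·DIC = (0.9607 + 2×0.002771) × 3.669 = 3.55 mmol/L

CA = 3.55 mmol/L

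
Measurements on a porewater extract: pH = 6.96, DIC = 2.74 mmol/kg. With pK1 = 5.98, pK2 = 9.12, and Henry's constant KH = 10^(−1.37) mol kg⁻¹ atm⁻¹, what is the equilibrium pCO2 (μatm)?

pCO2 = 6050 μatm

α₀ = 1 / (1 + K1/[H⁺] + K1K2/[H⁺]²) = 1 / (1 + 10^+0.98 + 10^-1.18)
   = 1 / (1 + 9.5499 + 0.066069) = 1/10.616 = 0.09420
[CO2*] = α₀ × DIC = 0.09420 × 2.74 = 0.2581 mmol/kg
pCO2 = [CO2*]/KH = 2.581×10^-4 / 4.266×10^-2 = 6050 μatm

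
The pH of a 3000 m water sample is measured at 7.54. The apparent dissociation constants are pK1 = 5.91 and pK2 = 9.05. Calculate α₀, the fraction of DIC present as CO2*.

α₀ = 0.0222

α₀ = 1 / (1 + K1/[H⁺] + K1K2/[H⁺]²) = 1 / (1 + 10^+1.63 + 10^+0.12)
   = 1 / (1 + 42.658 + 1.3183) = 1/44.976 = 0.02223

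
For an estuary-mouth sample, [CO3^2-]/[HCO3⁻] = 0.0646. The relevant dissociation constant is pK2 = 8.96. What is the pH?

From K2 = [H⁺][CO3^2-]/[HCO3⁻]:  pH = pK2 + log₁₀([CO3^2-]/[HCO3⁻])
log₁₀(0.0646) = -1.190
pH = 8.96 + (-1.190) = 7.77

pH = 7.77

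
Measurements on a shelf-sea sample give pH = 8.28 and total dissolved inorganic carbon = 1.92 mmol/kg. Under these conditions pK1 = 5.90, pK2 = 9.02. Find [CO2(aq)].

[CO2*] = 6.75 μmol/kg

α₀ = 1 / (1 + K1/[H⁺] + K1K2/[H⁺]²) = 1 / (1 + 10^+2.38 + 10^+1.64)
   = 1 / (1 + 239.88 + 43.652) = 1/284.53 = 0.003515
[CO2*] = α₀ × DIC = 0.003515 × 1.92 = 0.00675 mmol/kg = 6.75 μmol/kg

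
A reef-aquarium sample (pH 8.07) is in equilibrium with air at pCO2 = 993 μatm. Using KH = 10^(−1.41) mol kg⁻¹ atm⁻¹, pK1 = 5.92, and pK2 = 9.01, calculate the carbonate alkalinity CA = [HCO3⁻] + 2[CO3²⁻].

[CO2*] = KH · pCO2 = 10^(−1.41) × 993×10^-6 = 3.863×10^-5 mol/kg
α₀ = 1/(1 + K1/[H⁺] + K1K2/[H⁺]²) = 1/(1 + 10^+2.15 + 10^+1.21) = 0.006310
DIC = [CO2*]/α₀ = 3.863×10^-5 / 0.006310 = 6.122 mmol/kg
CA = (α₁ + 2α₂)·DIC = (0.8913 + 2×0.1023) × 6.122 = 6.71 mmol/kg

CA = 6.71 mmol/kg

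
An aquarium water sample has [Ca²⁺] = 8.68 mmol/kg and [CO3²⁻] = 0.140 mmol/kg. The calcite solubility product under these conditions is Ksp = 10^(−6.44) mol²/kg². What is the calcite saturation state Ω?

Ksp = 10^(−6.44) = 3.631×10^-7
Ω = [Ca²⁺][CO3²⁻]/Ksp = (8.68×10^-3)(0.140×10^-3) / 3.631×10^-7 = 3.35

Ω = 3.35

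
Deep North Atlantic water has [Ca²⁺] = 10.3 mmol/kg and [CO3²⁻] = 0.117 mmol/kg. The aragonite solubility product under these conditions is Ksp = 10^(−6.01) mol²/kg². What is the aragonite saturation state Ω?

Ω = 1.23

Ksp = 10^(−6.01) = 9.772×10^-7
Ω = [Ca²⁺][CO3²⁻]/Ksp = (10.3×10^-3)(0.117×10^-3) / 9.772×10^-7 = 1.23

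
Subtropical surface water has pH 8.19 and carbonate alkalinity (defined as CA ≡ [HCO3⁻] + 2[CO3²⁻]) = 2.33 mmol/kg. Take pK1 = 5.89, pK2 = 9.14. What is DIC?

DIC = 2.13 mmol/kg

CA = [HCO3⁻] + 2[CO3²⁻] = (α₁ + 2α₂)·DIC
At pH 8.19: [H⁺]/K1 = 10^-2.30 = 0.0050119, K2/[H⁺] = 10^-0.95 = 0.11220
α₁ = 1/(1 + 0.0050119 + 0.11220) = 1/1.1172 = 0.8951; α₂ = α₁·K2/[H⁺] = 0.1004
α₁ + 2α₂ = 1.0959
DIC = CA / (α₁ + 2α₂) = 2.33 / 1.0959 = 2.13 mmol/kg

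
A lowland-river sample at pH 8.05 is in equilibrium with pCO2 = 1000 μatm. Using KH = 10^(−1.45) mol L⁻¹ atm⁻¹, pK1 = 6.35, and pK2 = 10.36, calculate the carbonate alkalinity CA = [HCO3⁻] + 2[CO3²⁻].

[CO2*] = KH · pCO2 = 10^(−1.45) × 1000×10^-6 = 3.548×10^-5 mol/L
α₀ = 1/(1 + K1/[H⁺] + K1K2/[H⁺]²) = 1/(1 + 10^+1.70 + 10^-0.61) = 0.01947
DIC = [CO2*]/α₀ = 3.548×10^-5 / 0.01947 = 1.822 mmol/L
CA = (α₁ + 2α₂)·DIC = (0.9758 + 2×0.004779) × 1.822 = 1.80 mmol/L

CA = 1.80 mmol/L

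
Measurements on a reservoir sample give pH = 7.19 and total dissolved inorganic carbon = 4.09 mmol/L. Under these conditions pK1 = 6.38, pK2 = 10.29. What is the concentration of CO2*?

[CO2*] = 0.548 mmol/L

α₀ = 1 / (1 + K1/[H⁺] + K1K2/[H⁺]²) = 1 / (1 + 10^+0.81 + 10^-2.29)
   = 1 / (1 + 6.4565 + 0.0051286) = 1/7.4617 = 0.1340
[CO2*] = α₀ × DIC = 0.1340 × 4.09 = 0.548 mmol/L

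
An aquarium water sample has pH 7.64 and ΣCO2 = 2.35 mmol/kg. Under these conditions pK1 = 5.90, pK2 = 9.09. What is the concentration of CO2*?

α₀ = 1 / (1 + K1/[H⁺] + K1K2/[H⁺]²) = 1 / (1 + 10^+1.74 + 10^+0.29)
   = 1 / (1 + 54.954 + 1.9498) = 1/57.904 = 0.01727
[CO2*] = α₀ × DIC = 0.01727 × 2.35 = 0.0406 mmol/kg

[CO2*] = 0.0406 mmol/kg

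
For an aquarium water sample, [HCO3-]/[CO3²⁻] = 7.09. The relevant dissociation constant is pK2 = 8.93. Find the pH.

pH = 8.08

From K2 = [H⁺][CO3²⁻]/[HCO3-]:  pH = pK2 − log₁₀([HCO3-]/[CO3²⁻])
log₁₀(7.09) = +0.851
pH = 8.93 − (+0.851) = 8.08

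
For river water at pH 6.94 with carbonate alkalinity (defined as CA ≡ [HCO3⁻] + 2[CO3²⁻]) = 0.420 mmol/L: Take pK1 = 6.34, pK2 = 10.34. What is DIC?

CA = [HCO3⁻] + 2[CO3²⁻] = (α₁ + 2α₂)·DIC
At pH 6.94: [H⁺]/K1 = 10^-0.60 = 0.25119, K2/[H⁺] = 10^-3.40 = 0.00039811
α₁ = 1/(1 + 0.25119 + 0.00039811) = 1/1.2516 = 0.7990; α₂ = α₁·K2/[H⁺] = 0.0003181
α₁ + 2α₂ = 0.7996
DIC = CA / (α₁ + 2α₂) = 0.420 / 0.7996 = 0.525 mmol/L

DIC = 0.525 mmol/L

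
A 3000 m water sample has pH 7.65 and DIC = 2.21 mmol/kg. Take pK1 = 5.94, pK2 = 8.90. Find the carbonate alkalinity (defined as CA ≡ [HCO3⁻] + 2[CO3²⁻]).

CA = 2.29 mmol/kg

CA = [HCO3⁻] + 2[CO3²⁻] = (α₁ + 2α₂)·DIC
At pH 7.65: [H⁺]/K1 = 10^-1.71 = 0.019498, K2/[H⁺] = 10^-1.25 = 0.056234
α₁ = 1/(1 + 0.019498 + 0.056234) = 1/1.0757 = 0.9296; α₂ = α₁·K2/[H⁺] = 0.05228
α₁ + 2α₂ = 1.0341
CA = 1.0341 × 2.21 = 2.29 mmol/kg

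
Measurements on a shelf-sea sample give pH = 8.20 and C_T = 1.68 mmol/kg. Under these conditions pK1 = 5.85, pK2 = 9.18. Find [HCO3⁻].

α₁ = 1 / (1 + [H⁺]/K1 + K2/[H⁺]) = 1 / (1 + 10^-2.35 + 10^-0.98)
   = 1 / (1 + 0.0044668 + 0.10471) = 1/1.1092 = 0.9016
[HCO3⁻] = α₁ × DIC = 0.9016 × 1.68 = 1.51 mmol/kg

[HCO3⁻] = 1.51 mmol/kg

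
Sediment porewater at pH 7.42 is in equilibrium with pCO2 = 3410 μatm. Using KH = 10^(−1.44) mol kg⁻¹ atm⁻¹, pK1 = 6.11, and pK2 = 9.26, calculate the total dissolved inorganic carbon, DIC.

DIC = 2.69 mmol/kg

[CO2*] = KH · pCO2 = 10^(−1.44) × 3410×10^-6 = 1.238×10^-4 mol/kg
α₀ = 1/(1 + K1/[H⁺] + K1K2/[H⁺]²) = 1/(1 + 10^+1.31 + 10^-0.53) = 0.04606
DIC = [CO2*]/α₀ = 1.238×10^-4 / 0.04606 = 2.69 mmol/kg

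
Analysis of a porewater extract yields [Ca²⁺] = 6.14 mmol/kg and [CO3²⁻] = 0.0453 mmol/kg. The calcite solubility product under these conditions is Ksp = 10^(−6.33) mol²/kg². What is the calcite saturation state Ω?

Ksp = 10^(−6.33) = 4.677×10^-7
Ω = [Ca²⁺][CO3²⁻]/Ksp = (6.14×10^-3)(0.0453×10^-3) / 4.677×10^-7 = 0.595

Ω = 0.595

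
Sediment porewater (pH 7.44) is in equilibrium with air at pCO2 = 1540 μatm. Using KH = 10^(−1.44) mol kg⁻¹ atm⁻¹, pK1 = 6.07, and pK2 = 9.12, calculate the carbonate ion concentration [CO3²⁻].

[CO2*] = KH · pCO2 = 10^(−1.44) × 1540×10^-6 = 5.591×10^-5 mol/kg
α₀ = 1/(1 + K1/[H⁺] + K1K2/[H⁺]²) = 1/(1 + 10^+1.37 + 10^-0.31) = 0.04011
DIC = [CO2*]/α₀ = 5.591×10^-5 / 0.04011 = 1.394 mmol/kg
[CO3²⁻] = α₂·DIC; α₂ = 0.01964, so [CO3²⁻] = 0.01964 × 1.394 = 0.0274 mmol/kg

[CO3²⁻] = 0.0274 mmol/kg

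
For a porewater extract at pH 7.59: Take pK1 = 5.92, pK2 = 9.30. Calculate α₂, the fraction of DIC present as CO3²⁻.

α₂ = 1 / (1 + [H⁺]/K2 + [H⁺]²/(K1K2)) = 1 / (1 + 10^+1.71 + 10^+0.04)
   = 1 / (1 + 51.286 + 1.0965) = 1/53.383 = 0.01873

α₂ = 0.0187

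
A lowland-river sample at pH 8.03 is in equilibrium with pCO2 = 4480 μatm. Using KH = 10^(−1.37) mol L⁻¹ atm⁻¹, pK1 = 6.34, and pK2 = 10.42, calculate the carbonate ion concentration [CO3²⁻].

[CO3²⁻] = 0.0381 mmol/L

[CO2*] = KH · pCO2 = 10^(−1.37) × 4480×10^-6 = 1.911×10^-4 mol/L
α₀ = 1/(1 + K1/[H⁺] + K1K2/[H⁺]²) = 1/(1 + 10^+1.69 + 10^-0.70) = 0.01993
DIC = [CO2*]/α₀ = 1.911×10^-4 / 0.01993 = 9.589 mmol/L
[CO3²⁻] = α₂·DIC; α₂ = 0.003976, so [CO3²⁻] = 0.003976 × 9.589 = 0.0381 mmol/L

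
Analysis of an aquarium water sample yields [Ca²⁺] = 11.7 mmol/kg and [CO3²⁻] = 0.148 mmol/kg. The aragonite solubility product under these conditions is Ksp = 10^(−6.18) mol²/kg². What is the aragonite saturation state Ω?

Ω = 2.62

Ksp = 10^(−6.18) = 6.607×10^-7
Ω = [Ca²⁺][CO3²⁻]/Ksp = (11.7×10^-3)(0.148×10^-3) / 6.607×10^-7 = 2.62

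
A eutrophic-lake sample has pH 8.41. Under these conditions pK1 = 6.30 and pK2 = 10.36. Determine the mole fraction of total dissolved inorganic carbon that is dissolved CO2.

α₀ = 1 / (1 + K1/[H⁺] + K1K2/[H⁺]²) = 1 / (1 + 10^+2.11 + 10^+0.16)
   = 1 / (1 + 128.82 + 1.4454) = 1/131.27 = 0.007618

α₀ = 0.00762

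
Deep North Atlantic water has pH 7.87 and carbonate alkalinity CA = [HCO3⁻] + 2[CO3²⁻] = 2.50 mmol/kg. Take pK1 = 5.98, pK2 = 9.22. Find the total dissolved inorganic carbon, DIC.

CA = [HCO3⁻] + 2[CO3²⁻] = (α₁ + 2α₂)·DIC
At pH 7.87: [H⁺]/K1 = 10^-1.89 = 0.012882, K2/[H⁺] = 10^-1.35 = 0.044668
α₁ = 1/(1 + 0.012882 + 0.044668) = 1/1.0576 = 0.9456; α₂ = α₁·K2/[H⁺] = 0.04224
α₁ + 2α₂ = 1.0301
DIC = CA / (α₁ + 2α₂) = 2.50 / 1.0301 = 2.43 mmol/kg

DIC = 2.43 mmol/kg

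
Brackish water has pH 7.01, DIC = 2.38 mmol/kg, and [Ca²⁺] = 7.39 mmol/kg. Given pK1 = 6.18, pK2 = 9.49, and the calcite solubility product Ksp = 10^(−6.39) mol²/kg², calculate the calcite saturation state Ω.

α₂ = 1 / (1 + [H⁺]/K2 + [H⁺]²/(K1K2)) = 1 / (1 + 10^+2.48 + 10^+1.65)
   = 1 / (1 + 302.00 + 44.668) = 1/347.66 = 0.002876
[CO3²⁻] = α₂ × DIC = 0.002876 × 2.38 = 0.006846 mmol/kg = 6.846 μmol/kg
Ksp = 10^(−6.39) = 4.074×10^-7
Ω = [Ca²⁺][CO3²⁻]/Ksp = (7.39×10^-3)(6.846×10^-6) / 4.074×10^-7 = 0.124

Ω = 0.124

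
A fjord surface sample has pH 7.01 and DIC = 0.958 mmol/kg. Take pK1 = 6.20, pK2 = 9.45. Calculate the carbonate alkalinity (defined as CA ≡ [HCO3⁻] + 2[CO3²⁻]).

CA = 0.833 mmol/kg

CA = [HCO3⁻] + 2[CO3²⁻] = (α₁ + 2α₂)·DIC
At pH 7.01: [H⁺]/K1 = 10^-0.81 = 0.15488, K2/[H⁺] = 10^-2.44 = 0.0036308
α₁ = 1/(1 + 0.15488 + 0.0036308) = 1/1.1585 = 0.8632; α₂ = α₁·K2/[H⁺] = 0.003134
α₁ + 2α₂ = 0.8694
CA = 0.8694 × 0.958 = 0.833 mmol/kg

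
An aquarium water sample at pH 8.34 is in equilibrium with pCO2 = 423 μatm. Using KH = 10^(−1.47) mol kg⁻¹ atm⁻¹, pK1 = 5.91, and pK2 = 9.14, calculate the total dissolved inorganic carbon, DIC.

[CO2*] = KH · pCO2 = 10^(−1.47) × 423×10^-6 = 1.433×10^-5 mol/kg
α₀ = 1/(1 + K1/[H⁺] + K1K2/[H⁺]²) = 1/(1 + 10^+2.43 + 10^+1.63) = 0.003197
DIC = [CO2*]/α₀ = 1.433×10^-5 / 0.003197 = 4.48 mmol/kg

DIC = 4.48 mmol/kg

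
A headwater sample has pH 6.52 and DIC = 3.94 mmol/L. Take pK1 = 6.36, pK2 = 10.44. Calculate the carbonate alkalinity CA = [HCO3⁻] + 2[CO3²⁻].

CA = 2.33 mmol/L

CA = [HCO3⁻] + 2[CO3²⁻] = (α₁ + 2α₂)·DIC
At pH 6.52: [H⁺]/K1 = 10^-0.16 = 0.69183, K2/[H⁺] = 10^-3.92 = 0.00012023
α₁ = 1/(1 + 0.69183 + 0.00012023) = 1/1.6920 = 0.5910; α₂ = α₁·K2/[H⁺] = 7.106×10^-5
α₁ + 2α₂ = 0.5912
CA = 0.5912 × 3.94 = 2.33 mmol/L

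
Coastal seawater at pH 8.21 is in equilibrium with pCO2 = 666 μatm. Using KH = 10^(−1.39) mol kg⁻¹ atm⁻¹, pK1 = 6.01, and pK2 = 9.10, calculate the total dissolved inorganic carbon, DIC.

[CO2*] = KH · pCO2 = 10^(−1.39) × 666×10^-6 = 2.713×10^-5 mol/kg
α₀ = 1/(1 + K1/[H⁺] + K1K2/[H⁺]²) = 1/(1 + 10^+2.20 + 10^+1.31) = 0.005558
DIC = [CO2*]/α₀ = 2.713×10^-5 / 0.005558 = 4.88 mmol/kg

DIC = 4.88 mmol/kg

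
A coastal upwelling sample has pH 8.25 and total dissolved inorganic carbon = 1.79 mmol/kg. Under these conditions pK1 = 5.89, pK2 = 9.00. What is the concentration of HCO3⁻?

α₁ = 1 / (1 + [H⁺]/K1 + K2/[H⁺]) = 1 / (1 + 10^-2.36 + 10^-0.75)
   = 1 / (1 + 0.0043652 + 0.17783) = 1/1.1822 = 0.8459
[HCO3⁻] = α₁ × DIC = 0.8459 × 1.79 = 1.51 mmol/kg

[HCO3⁻] = 1.51 mmol/kg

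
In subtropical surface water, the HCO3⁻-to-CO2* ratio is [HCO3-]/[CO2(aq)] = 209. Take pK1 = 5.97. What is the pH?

pH = 8.29

From K1 = [H⁺][HCO3-]/[CO2(aq)]:  pH = pK1 + log₁₀([HCO3-]/[CO2(aq)])
log₁₀(209) = +2.320
pH = 5.97 + (+2.320) = 8.29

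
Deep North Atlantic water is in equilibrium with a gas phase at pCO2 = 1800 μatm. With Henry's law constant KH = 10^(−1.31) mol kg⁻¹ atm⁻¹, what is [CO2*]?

KH = 10^(−1.31) = 4.898×10^-2 mol kg⁻¹ atm⁻¹
[CO2*] = KH · pCO2 = 4.898×10^-2 × 1800×10^-6 atm = 8.82×10^-5 mol/kg

[CO2*] = 88.2 μmol/kg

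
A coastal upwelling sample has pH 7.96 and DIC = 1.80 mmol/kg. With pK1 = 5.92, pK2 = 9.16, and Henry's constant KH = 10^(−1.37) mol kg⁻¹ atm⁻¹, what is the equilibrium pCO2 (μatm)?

pCO2 = 359 μatm

α₀ = 1 / (1 + K1/[H⁺] + K1K2/[H⁺]²) = 1 / (1 + 10^+2.04 + 10^+0.84)
   = 1 / (1 + 109.65 + 6.9183) = 1/117.57 = 0.008506
[CO2*] = α₀ × DIC = 0.008506 × 1.80 = 0.01531 mmol/kg = 15.31 μmol/kg
pCO2 = [CO2*]/KH = 1.531×10^-5 / 4.266×10^-2 = 359 μatm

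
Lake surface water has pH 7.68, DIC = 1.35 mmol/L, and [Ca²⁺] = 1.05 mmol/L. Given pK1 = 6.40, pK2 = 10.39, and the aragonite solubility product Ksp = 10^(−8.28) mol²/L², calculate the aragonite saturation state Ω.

Ω = 0.499

α₂ = 1 / (1 + [H⁺]/K2 + [H⁺]²/(K1K2)) = 1 / (1 + 10^+2.71 + 10^+1.43)
   = 1 / (1 + 512.86 + 26.915) = 1/540.78 = 0.001849
[CO3²⁻] = α₂ × DIC = 0.001849 × 1.35 = 0.002496 mmol/L = 2.496 μmol/L
Ksp = 10^(−8.28) = 5.248×10^-9
Ω = [Ca²⁺][CO3²⁻]/Ksp = (1.05×10^-3)(2.496×10^-6) / 5.248×10^-9 = 0.499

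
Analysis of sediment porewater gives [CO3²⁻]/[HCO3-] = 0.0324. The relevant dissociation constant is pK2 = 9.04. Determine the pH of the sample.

pH = 7.55

From K2 = [H⁺][CO3²⁻]/[HCO3-]:  pH = pK2 + log₁₀([CO3²⁻]/[HCO3-])
log₁₀(0.0324) = -1.489
pH = 9.04 + (-1.489) = 7.55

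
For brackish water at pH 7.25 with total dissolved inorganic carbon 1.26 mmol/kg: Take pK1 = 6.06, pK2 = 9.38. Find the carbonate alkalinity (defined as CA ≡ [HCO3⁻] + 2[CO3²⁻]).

CA = [HCO3⁻] + 2[CO3²⁻] = (α₁ + 2α₂)·DIC
At pH 7.25: [H⁺]/K1 = 10^-1.19 = 0.064565, K2/[H⁺] = 10^-2.13 = 0.0074131
α₁ = 1/(1 + 0.064565 + 0.0074131) = 1/1.0720 = 0.9329; α₂ = α₁·K2/[H⁺] = 0.006915
α₁ + 2α₂ = 0.9467
CA = 0.9467 × 1.26 = 1.19 mmol/kg

CA = 1.19 mmol/kg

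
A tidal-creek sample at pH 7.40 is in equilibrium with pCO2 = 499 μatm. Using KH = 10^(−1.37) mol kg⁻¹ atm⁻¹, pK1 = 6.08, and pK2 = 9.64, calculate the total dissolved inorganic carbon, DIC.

[CO2*] = KH · pCO2 = 10^(−1.37) × 499×10^-6 = 2.129×10^-5 mol/kg
α₀ = 1/(1 + K1/[H⁺] + K1K2/[H⁺]²) = 1/(1 + 10^+1.32 + 10^-0.92) = 0.04543
DIC = [CO2*]/α₀ = 2.129×10^-5 / 0.04543 = 0.469 mmol/kg

DIC = 0.469 mmol/kg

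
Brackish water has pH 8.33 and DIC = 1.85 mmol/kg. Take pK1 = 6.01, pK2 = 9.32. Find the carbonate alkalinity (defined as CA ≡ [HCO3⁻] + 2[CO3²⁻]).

CA = 2.01 mmol/kg

CA = [HCO3⁻] + 2[CO3²⁻] = (α₁ + 2α₂)·DIC
At pH 8.33: [H⁺]/K1 = 10^-2.32 = 0.0047863, K2/[H⁺] = 10^-0.99 = 0.10233
α₁ = 1/(1 + 0.0047863 + 0.10233) = 1/1.1071 = 0.9032; α₂ = α₁·K2/[H⁺] = 0.09243
α₁ + 2α₂ = 1.0881
CA = 1.0881 × 1.85 = 2.01 mmol/kg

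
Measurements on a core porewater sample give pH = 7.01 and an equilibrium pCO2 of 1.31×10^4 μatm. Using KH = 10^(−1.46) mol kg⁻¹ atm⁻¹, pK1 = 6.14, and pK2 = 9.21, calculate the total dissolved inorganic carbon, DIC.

DIC = 3.84 mmol/kg

[CO2*] = KH · pCO2 = 10^(−1.46) × 1.31×10^4×10^-6 = 4.542×10^-4 mol/kg
α₀ = 1/(1 + K1/[H⁺] + K1K2/[H⁺]²) = 1/(1 + 10^+0.87 + 10^-1.33) = 0.1182
DIC = [CO2*]/α₀ = 4.542×10^-4 / 0.1182 = 3.84 mmol/kg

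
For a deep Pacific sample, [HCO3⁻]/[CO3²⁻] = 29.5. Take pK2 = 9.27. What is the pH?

pH = 7.80

From K2 = [H⁺][CO3²⁻]/[HCO3⁻]:  pH = pK2 − log₁₀([HCO3⁻]/[CO3²⁻])
log₁₀(29.5) = +1.470
pH = 9.27 − (+1.470) = 7.80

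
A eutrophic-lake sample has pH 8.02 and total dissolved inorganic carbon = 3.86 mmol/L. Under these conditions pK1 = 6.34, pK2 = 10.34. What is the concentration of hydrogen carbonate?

[HCO3⁻] = 3.76 mmol/L

α₁ = 1 / (1 + [H⁺]/K1 + K2/[H⁺]) = 1 / (1 + 10^-1.68 + 10^-2.32)
   = 1 / (1 + 0.020893 + 0.0047863) = 1/1.0257 = 0.9750
[HCO3⁻] = α₁ × DIC = 0.9750 × 3.86 = 3.76 mmol/L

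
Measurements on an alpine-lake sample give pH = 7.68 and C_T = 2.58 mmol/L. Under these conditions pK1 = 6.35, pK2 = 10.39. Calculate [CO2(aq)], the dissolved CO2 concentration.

α₀ = 1 / (1 + K1/[H⁺] + K1K2/[H⁺]²) = 1 / (1 + 10^+1.33 + 10^-1.38)
   = 1 / (1 + 21.380 + 0.041687) = 1/22.421 = 0.04460
[CO2*] = α₀ × DIC = 0.04460 × 2.58 = 0.115 mmol/L

[CO2*] = 0.115 mmol/L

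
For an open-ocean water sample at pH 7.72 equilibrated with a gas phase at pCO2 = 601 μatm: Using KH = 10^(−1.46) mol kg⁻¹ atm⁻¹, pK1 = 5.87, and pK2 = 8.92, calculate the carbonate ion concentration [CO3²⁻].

[CO3²⁻] = 0.0931 mmol/kg

[CO2*] = KH · pCO2 = 10^(−1.46) × 601×10^-6 = 2.084×10^-5 mol/kg
α₀ = 1/(1 + K1/[H⁺] + K1K2/[H⁺]²) = 1/(1 + 10^+1.85 + 10^+0.65) = 0.01311
DIC = [CO2*]/α₀ = 2.084×10^-5 / 0.01311 = 1.589 mmol/kg
[CO3²⁻] = α₂·DIC; α₂ = 0.05857, so [CO3²⁻] = 0.05857 × 1.589 = 0.0931 mmol/kg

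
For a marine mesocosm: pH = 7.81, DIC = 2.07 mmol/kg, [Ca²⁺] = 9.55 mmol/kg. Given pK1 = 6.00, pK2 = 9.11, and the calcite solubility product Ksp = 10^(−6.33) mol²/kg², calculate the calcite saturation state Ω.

α₂ = 1 / (1 + [H⁺]/K2 + [H⁺]²/(K1K2)) = 1 / (1 + 10^+1.30 + 10^-0.51)
   = 1 / (1 + 19.953 + 0.30903) = 1/21.262 = 0.04703
[CO3²⁻] = α₂ × DIC = 0.04703 × 2.07 = 0.09736 mmol/kg
Ksp = 10^(−6.33) = 4.677×10^-7
Ω = [Ca²⁺][CO3²⁻]/Ksp = (9.55×10^-3)(9.736×10^-5) / 4.677×10^-7 = 1.99

Ω = 1.99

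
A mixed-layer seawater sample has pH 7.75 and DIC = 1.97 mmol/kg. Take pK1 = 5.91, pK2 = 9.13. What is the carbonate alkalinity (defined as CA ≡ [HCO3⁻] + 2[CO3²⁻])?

CA = 2.02 mmol/kg

CA = [HCO3⁻] + 2[CO3²⁻] = (α₁ + 2α₂)·DIC
At pH 7.75: [H⁺]/K1 = 10^-1.84 = 0.014454, K2/[H⁺] = 10^-1.38 = 0.041687
α₁ = 1/(1 + 0.014454 + 0.041687) = 1/1.0561 = 0.9468; α₂ = α₁·K2/[H⁺] = 0.03947
α₁ + 2α₂ = 1.0258
CA = 1.0258 × 1.97 = 2.02 mmol/kg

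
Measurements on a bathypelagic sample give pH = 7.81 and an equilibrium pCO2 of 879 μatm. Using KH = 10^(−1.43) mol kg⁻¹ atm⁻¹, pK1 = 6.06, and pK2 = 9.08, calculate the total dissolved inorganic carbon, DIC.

DIC = 1.97 mmol/kg

[CO2*] = KH · pCO2 = 10^(−1.43) × 879×10^-6 = 3.266×10^-5 mol/kg
α₀ = 1/(1 + K1/[H⁺] + K1K2/[H⁺]²) = 1/(1 + 10^+1.75 + 10^+0.48) = 0.01660
DIC = [CO2*]/α₀ = 3.266×10^-5 / 0.01660 = 1.97 mmol/kg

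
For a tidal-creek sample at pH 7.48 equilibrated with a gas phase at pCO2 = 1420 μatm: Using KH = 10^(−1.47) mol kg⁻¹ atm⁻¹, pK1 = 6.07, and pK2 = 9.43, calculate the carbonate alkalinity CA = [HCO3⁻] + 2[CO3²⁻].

CA = 1.26 mmol/kg

[CO2*] = KH · pCO2 = 10^(−1.47) × 1420×10^-6 = 4.812×10^-5 mol/kg
α₀ = 1/(1 + K1/[H⁺] + K1K2/[H⁺]²) = 1/(1 + 10^+1.41 + 10^-0.54) = 0.03705
DIC = [CO2*]/α₀ = 4.812×10^-5 / 0.03705 = 1.299 mmol/kg
CA = (α₁ + 2α₂)·DIC = (0.9523 + 2×0.01068) × 1.299 = 1.26 mmol/kg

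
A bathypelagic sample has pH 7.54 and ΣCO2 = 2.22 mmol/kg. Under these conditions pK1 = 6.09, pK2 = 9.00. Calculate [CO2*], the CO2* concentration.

α₀ = 1 / (1 + K1/[H⁺] + K1K2/[H⁺]²) = 1 / (1 + 10^+1.45 + 10^-0.01)
   = 1 / (1 + 28.184 + 0.97724) = 1/30.161 = 0.03316
[CO2*] = α₀ × DIC = 0.03316 × 2.22 = 0.0736 mmol/kg

[CO2*] = 0.0736 mmol/kg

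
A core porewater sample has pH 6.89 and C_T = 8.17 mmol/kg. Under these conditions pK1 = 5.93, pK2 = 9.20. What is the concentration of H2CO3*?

[CO2*] = 0.804 mmol/kg

α₀ = 1 / (1 + K1/[H⁺] + K1K2/[H⁺]²) = 1 / (1 + 10^+0.96 + 10^-1.35)
   = 1 / (1 + 9.1201 + 0.044668) = 1/10.165 = 0.09838
[CO2*] = α₀ × DIC = 0.09838 × 8.17 = 0.804 mmol/kg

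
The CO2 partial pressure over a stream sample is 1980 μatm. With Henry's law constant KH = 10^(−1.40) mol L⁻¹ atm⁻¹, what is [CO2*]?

KH = 10^(−1.40) = 3.981×10^-2 mol L⁻¹ atm⁻¹
[CO2*] = KH · pCO2 = 3.981×10^-2 × 1980×10^-6 atm = 7.88×10^-5 mol/L

[CO2*] = 78.8 μmol/L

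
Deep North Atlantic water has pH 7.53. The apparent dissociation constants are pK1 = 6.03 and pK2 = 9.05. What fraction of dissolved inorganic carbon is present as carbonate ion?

α₂ = 1 / (1 + [H⁺]/K2 + [H⁺]²/(K1K2)) = 1 / (1 + 10^+1.52 + 10^+0.02)
   = 1 / (1 + 33.113 + 1.0471) = 1/35.160 = 0.02844

α₂ = 0.0284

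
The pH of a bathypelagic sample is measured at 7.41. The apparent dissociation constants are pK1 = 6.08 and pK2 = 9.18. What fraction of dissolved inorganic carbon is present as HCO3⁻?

α₁ = 1 / (1 + [H⁺]/K1 + K2/[H⁺]) = 1 / (1 + 10^-1.33 + 10^-1.77)
   = 1 / (1 + 0.046774 + 0.016982) = 1/1.0638 = 0.9401

α₁ = 0.940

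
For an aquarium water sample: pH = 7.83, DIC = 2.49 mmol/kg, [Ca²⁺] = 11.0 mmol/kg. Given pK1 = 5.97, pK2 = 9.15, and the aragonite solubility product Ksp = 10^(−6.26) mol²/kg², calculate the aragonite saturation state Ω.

Ω = 2.25

α₂ = 1 / (1 + [H⁺]/K2 + [H⁺]²/(K1K2)) = 1 / (1 + 10^+1.32 + 10^-0.54)
   = 1 / (1 + 20.893 + 0.28840) = 1/22.181 = 0.04508
[CO3²⁻] = α₂ × DIC = 0.04508 × 2.49 = 0.1123 mmol/kg
Ksp = 10^(−6.26) = 5.495×10^-7
Ω = [Ca²⁺][CO3²⁻]/Ksp = (11.0×10^-3)(1.123×10^-4) / 5.495×10^-7 = 2.25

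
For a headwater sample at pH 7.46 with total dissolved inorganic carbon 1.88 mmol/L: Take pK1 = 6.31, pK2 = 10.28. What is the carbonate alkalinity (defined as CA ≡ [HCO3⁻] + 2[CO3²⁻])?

CA = [HCO3⁻] + 2[CO3²⁻] = (α₁ + 2α₂)·DIC
At pH 7.46: [H⁺]/K1 = 10^-1.15 = 0.070795, K2/[H⁺] = 10^-2.82 = 0.0015136
α₁ = 1/(1 + 0.070795 + 0.0015136) = 1/1.0723 = 0.9326; α₂ = α₁·K2/[H⁺] = 0.001411
α₁ + 2α₂ = 0.9354
CA = 0.9354 × 1.88 = 1.76 mmol/L

CA = 1.76 mmol/L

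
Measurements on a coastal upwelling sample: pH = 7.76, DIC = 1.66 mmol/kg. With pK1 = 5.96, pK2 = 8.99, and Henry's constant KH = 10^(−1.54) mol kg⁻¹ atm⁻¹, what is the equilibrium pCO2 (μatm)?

α₀ = 1 / (1 + K1/[H⁺] + K1K2/[H⁺]²) = 1 / (1 + 10^+1.80 + 10^+0.57)
   = 1 / (1 + 63.096 + 3.7154) = 1/67.811 = 0.01475
[CO2*] = α₀ × DIC = 0.01475 × 1.66 = 0.02448 mmol/kg
pCO2 = [CO2*]/KH = 2.448×10^-5 / 2.884×10^-2 = 849 μatm

pCO2 = 849 μatm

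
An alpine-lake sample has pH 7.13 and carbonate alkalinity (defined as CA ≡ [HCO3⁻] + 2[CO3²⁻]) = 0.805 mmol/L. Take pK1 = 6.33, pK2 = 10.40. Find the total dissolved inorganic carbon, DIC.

CA = [HCO3⁻] + 2[CO3²⁻] = (α₁ + 2α₂)·DIC
At pH 7.13: [H⁺]/K1 = 10^-0.80 = 0.15849, K2/[H⁺] = 10^-3.27 = 0.00053703
α₁ = 1/(1 + 0.15849 + 0.00053703) = 1/1.1590 = 0.8628; α₂ = α₁·K2/[H⁺] = 0.0004633
α₁ + 2α₂ = 0.8637
DIC = CA / (α₁ + 2α₂) = 0.805 / 0.8637 = 0.932 mmol/L

DIC = 0.932 mmol/L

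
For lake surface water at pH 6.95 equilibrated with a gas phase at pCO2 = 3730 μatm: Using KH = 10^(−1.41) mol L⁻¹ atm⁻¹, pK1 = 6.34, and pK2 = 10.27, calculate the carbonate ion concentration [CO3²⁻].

[CO3²⁻] = 0.283 μmol/L

[CO2*] = KH · pCO2 = 10^(−1.41) × 3730×10^-6 = 1.451×10^-4 mol/L
α₀ = 1/(1 + K1/[H⁺] + K1K2/[H⁺]²) = 1/(1 + 10^+0.61 + 10^-2.71) = 0.1970
DIC = [CO2*]/α₀ = 1.451×10^-4 / 0.1970 = 0.7366 mmol/L
[CO3²⁻] = α₂·DIC; α₂ = 0.0003841, so [CO3²⁻] = 0.0003841 × 0.7366 = 0.000283 mmol/L = 0.283 μmol/L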